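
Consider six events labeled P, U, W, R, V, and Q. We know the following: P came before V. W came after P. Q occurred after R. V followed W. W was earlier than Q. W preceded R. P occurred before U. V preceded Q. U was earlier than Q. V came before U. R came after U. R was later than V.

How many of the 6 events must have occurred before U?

Directly stated before U: P and V.
W reaches U via W → V → U.
No chain forces Q (or any of the others) ahead of U.
That's P, V, and W — 3 in all.

3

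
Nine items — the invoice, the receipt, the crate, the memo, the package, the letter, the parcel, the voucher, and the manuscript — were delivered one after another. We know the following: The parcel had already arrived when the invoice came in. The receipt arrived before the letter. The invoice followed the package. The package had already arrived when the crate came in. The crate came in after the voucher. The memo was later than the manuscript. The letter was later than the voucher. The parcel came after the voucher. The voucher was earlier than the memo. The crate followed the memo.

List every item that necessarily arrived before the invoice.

the package, the parcel, the voucher

Directly stated before the invoice: the package and the parcel.
The voucher reaches the invoice via the voucher → the parcel → the invoice.
No chain forces the crate (or any of the others) ahead of the invoice.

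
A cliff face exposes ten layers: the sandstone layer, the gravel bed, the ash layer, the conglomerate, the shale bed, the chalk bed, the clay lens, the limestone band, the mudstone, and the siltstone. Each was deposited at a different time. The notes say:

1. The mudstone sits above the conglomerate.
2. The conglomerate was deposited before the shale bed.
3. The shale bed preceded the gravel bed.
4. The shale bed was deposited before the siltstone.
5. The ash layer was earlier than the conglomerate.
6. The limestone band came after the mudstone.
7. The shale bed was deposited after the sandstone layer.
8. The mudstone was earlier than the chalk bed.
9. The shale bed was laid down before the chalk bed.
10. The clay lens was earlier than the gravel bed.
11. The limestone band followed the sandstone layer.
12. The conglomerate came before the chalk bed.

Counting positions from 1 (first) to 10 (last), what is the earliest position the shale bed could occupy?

The ash layer, the conglomerate, and the sandstone layer must all come before the shale bed — 3 forced predecessors.
Nothing else is forced ahead of the shale bed, so its earliest slot is position 3 + 1 = 4.

4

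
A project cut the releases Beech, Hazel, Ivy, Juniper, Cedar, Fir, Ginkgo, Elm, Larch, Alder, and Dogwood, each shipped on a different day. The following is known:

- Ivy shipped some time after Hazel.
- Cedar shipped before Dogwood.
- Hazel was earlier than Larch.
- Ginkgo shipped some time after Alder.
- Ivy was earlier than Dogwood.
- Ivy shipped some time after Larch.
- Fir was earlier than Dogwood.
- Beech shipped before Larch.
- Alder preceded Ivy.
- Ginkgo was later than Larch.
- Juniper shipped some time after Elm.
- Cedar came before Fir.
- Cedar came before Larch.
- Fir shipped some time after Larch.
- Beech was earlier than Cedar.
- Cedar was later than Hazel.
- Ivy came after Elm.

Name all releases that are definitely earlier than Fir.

Directly stated before Fir: Cedar and Larch.
Beech reaches Fir via Beech → Larch → Fir.
Hazel reaches Fir via Hazel → Cedar → Fir.
No chain forces Juniper (or any of the others) ahead of Fir.

Beech, Cedar, Hazel, Larch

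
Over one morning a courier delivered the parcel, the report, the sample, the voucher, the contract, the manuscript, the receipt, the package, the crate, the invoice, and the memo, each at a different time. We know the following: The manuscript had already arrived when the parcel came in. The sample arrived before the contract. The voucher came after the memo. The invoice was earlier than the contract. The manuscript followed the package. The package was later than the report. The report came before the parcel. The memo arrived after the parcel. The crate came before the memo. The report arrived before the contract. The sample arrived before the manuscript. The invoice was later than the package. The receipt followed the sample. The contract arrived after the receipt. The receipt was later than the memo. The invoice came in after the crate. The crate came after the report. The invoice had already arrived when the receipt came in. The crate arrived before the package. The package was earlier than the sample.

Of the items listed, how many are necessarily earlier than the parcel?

Directly stated before the parcel: the manuscript and the report.
The crate reaches the parcel via the crate → the package → the manuscript → the parcel.
The package reaches the parcel via the package → the manuscript → the parcel.
The sample reaches the parcel via the sample → the manuscript → the parcel.
That's the crate, the manuscript, the package, the report, and the sample — 5 in all.

5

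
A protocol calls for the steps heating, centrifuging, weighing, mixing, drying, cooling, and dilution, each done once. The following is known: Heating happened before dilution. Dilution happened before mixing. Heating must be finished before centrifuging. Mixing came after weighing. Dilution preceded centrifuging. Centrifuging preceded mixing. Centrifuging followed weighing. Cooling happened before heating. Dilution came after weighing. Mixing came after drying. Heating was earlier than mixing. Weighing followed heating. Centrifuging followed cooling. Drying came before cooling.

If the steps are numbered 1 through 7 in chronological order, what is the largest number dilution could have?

Dilution must come before centrifuging and mixing — 2 steps forced after it.
Everything else can be placed before dilution in some valid order, so dilution can sit as late as position 7 − 2 = 5.

5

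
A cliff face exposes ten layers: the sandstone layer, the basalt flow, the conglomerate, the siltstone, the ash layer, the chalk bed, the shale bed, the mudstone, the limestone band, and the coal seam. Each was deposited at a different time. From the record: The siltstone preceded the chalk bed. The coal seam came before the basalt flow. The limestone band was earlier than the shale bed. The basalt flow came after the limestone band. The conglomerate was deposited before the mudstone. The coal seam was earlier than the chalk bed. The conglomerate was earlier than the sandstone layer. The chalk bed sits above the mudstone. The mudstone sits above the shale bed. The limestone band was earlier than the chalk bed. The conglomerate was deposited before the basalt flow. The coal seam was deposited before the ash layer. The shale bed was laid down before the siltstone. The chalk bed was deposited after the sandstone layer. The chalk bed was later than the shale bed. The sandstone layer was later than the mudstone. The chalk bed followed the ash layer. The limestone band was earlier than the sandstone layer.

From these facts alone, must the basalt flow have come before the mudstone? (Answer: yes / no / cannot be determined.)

cannot be determined

No chain of stated constraints runs from the basalt flow to the mudstone, and none runs from the mudstone to the basalt flow either.
So the relative order of the basalt flow and the mudstone is not fixed by the given facts.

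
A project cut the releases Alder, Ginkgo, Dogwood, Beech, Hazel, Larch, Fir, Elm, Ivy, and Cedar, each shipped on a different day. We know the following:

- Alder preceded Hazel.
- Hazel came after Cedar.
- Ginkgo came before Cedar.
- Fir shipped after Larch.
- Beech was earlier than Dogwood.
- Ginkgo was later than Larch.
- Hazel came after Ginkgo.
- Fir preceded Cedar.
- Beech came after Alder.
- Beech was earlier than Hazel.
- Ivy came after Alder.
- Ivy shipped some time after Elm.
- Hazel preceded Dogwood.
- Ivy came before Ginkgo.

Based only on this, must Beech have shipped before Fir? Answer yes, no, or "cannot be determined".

cannot be determined

No chain of stated constraints runs from Beech to Fir, and none runs from Fir to Beech either.
So the relative order of Beech and Fir is not fixed by the given facts.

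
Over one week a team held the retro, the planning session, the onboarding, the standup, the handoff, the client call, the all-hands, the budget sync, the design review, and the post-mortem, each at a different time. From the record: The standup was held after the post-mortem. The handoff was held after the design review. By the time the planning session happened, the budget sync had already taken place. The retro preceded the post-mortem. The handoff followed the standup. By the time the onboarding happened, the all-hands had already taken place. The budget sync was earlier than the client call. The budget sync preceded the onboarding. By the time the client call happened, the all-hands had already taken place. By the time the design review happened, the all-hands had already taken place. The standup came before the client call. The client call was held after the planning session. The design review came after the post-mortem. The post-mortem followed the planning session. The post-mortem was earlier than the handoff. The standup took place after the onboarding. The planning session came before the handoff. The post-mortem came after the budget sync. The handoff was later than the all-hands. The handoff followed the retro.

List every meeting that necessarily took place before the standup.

the all-hands, the budget sync, the onboarding, the planning session, the post-mortem, the retro

Directly stated before the standup: the onboarding and the post-mortem.
The all-hands reaches the standup via the all-hands → the onboarding → the standup.
The budget sync reaches the standup via the budget sync → the post-mortem → the standup.
The planning session reaches the standup via the planning session → the post-mortem → the standup.
Likewise the retro reaches the standup by chaining the stated constraints.
No chain forces the design review (or any of the others) ahead of the standup.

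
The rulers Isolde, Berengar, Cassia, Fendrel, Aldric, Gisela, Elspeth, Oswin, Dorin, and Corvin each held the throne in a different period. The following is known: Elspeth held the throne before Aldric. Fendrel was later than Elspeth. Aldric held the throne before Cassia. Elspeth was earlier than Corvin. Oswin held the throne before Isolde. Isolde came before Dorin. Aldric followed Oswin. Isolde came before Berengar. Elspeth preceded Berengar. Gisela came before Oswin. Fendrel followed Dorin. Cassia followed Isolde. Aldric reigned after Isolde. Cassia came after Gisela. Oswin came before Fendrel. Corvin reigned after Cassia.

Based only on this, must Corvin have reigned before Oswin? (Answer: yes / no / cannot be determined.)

no

Tracing the constraints gives Oswin → Aldric → Cassia → Corvin, so Oswin must come before Corvin.
That means Corvin cannot be before Oswin.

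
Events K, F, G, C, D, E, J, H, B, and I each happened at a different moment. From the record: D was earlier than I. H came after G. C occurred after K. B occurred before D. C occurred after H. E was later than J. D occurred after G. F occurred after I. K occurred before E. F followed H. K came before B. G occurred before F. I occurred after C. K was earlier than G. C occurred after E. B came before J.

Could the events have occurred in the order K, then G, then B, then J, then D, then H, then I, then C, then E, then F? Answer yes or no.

no

The constraints require C before I, but in the proposed sequence I appears ahead of C. That one violation is enough.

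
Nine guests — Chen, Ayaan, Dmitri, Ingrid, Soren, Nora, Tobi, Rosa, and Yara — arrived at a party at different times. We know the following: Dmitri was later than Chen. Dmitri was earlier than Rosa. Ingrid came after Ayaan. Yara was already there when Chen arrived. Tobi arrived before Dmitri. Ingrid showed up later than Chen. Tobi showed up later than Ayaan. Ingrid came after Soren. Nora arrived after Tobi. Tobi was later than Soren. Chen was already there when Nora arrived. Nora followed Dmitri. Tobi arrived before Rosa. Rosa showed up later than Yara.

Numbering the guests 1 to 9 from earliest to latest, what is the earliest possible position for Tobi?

3

Ayaan and Soren must both come before Tobi — 2 forced predecessors.
Nothing else is forced ahead of Tobi, so their earliest slot is position 2 + 1 = 3.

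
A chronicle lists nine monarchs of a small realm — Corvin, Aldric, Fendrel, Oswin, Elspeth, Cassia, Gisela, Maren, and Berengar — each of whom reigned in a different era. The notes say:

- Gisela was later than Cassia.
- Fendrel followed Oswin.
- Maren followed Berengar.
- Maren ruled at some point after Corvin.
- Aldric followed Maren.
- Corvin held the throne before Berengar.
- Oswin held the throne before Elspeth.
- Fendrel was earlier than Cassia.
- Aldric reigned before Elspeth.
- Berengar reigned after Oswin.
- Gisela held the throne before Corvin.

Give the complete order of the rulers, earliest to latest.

The constraints fix every adjacent pair, so only one ordering works:
Oswin → Fendrel → Cassia → Gisela → Corvin → Berengar → Maren → Aldric → Elspeth.

Oswin, Fendrel, Cassia, Gisela, Corvin, Berengar, Maren, Aldric, Elspeth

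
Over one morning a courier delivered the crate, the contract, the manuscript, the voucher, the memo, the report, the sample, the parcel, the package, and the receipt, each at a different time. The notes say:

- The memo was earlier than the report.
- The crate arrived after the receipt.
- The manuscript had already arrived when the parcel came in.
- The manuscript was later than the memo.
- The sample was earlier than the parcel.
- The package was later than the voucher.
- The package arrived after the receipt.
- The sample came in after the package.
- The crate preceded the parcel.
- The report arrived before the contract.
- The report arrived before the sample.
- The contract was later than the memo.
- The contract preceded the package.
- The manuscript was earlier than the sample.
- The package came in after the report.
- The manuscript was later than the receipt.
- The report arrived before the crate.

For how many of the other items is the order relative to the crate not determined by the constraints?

Forced before the crate: the memo, the receipt, and the report; forced after the crate: the parcel.
That leaves the contract, the manuscript, the package, the sample, and the voucher with no forced order relative to the crate — 5.

5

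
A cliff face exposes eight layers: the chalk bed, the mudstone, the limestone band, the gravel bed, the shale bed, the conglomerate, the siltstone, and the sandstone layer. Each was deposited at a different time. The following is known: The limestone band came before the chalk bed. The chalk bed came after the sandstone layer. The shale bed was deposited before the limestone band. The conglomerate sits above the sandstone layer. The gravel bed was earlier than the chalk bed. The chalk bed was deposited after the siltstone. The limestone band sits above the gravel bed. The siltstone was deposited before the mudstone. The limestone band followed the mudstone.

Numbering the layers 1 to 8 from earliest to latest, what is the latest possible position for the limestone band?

7

The limestone band must come before the chalk bed — 1 layer forced after it.
Everything else can be placed before the limestone band in some valid order, so the limestone band can sit as late as position 8 − 1 = 7.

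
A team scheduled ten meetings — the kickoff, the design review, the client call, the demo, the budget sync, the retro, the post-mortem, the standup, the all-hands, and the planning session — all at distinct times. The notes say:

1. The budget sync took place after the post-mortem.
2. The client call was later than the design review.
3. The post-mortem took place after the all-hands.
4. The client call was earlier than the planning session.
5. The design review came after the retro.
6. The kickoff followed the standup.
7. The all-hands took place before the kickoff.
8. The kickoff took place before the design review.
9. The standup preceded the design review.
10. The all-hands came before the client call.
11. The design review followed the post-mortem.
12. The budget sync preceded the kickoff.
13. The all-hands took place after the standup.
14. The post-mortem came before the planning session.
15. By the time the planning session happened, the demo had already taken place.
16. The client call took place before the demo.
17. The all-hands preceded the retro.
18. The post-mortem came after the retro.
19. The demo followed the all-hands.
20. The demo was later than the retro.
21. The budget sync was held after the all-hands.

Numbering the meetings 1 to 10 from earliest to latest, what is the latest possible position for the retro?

3

The retro must come before the budget sync, the client call, the demo, the design review, the kickoff, the planning session, and the post-mortem — 7 meetings forced after it.
Everything else can be placed before the retro in some valid order, so the retro can sit as late as position 10 − 7 = 3.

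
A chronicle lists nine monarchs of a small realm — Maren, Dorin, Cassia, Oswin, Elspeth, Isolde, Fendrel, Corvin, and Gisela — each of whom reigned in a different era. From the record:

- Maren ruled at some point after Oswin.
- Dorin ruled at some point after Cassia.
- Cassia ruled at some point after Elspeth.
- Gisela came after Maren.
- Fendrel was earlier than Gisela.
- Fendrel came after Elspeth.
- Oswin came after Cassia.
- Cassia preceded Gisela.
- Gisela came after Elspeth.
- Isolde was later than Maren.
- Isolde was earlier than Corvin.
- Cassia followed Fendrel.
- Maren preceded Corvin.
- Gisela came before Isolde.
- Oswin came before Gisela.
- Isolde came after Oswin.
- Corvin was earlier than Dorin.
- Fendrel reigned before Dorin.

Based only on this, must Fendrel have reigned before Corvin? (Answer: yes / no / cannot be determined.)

Chain the constraints: Fendrel → Gisela → Isolde → Corvin. Each link is directly stated, so Fendrel comes before Corvin.

yes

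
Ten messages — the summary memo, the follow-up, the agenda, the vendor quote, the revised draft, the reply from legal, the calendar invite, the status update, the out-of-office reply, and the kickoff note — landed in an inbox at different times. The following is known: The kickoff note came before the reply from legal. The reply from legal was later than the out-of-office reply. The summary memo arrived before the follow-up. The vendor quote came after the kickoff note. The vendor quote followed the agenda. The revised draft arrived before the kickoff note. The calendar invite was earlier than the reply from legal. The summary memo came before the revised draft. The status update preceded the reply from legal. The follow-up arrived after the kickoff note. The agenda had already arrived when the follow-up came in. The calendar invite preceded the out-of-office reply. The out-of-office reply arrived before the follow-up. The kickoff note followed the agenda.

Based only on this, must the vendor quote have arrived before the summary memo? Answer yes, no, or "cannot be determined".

Tracing the constraints gives the summary memo → the revised draft → the kickoff note → the vendor quote, so the summary memo must come before the vendor quote.
That means the vendor quote cannot be before the summary memo.

no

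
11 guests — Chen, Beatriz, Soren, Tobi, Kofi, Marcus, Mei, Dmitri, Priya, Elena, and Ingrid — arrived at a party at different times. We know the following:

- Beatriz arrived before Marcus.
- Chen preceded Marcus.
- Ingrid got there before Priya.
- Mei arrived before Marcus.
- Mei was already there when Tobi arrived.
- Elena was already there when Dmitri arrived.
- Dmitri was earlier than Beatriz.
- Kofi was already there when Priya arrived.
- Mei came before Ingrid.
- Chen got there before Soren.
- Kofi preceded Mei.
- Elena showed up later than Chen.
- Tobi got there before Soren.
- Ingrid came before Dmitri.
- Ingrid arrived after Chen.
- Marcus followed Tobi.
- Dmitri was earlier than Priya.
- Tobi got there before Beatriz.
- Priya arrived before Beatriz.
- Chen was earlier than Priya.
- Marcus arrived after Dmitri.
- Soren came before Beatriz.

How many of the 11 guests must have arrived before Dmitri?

Directly stated before Dmitri: Elena and Ingrid.
Chen reaches Dmitri via Chen → Ingrid → Dmitri.
Kofi reaches Dmitri via Kofi → Mei → Ingrid → Dmitri.
Mei reaches Dmitri via Mei → Ingrid → Dmitri.
No chain forces Beatriz (or any of the others) ahead of Dmitri.
That's Chen, Elena, Ingrid, Kofi, and Mei — 5 in all.

5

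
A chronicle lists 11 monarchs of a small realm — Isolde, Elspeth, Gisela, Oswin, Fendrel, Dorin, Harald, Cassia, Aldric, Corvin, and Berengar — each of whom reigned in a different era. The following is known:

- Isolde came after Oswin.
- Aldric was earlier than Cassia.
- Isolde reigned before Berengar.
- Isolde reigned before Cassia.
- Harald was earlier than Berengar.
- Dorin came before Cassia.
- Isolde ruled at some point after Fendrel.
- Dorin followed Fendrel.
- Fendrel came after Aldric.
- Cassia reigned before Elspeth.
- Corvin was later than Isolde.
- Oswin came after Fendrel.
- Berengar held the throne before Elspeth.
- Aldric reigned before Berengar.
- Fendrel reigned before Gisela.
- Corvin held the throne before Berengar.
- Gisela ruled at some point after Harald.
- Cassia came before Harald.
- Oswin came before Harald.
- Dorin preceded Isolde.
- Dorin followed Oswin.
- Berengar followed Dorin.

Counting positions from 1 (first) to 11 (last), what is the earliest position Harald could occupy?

Aldric, Cassia, Dorin, Fendrel, Isolde, and Oswin must all come before Harald — 6 forced predecessors.
Nothing else is forced ahead of Harald, so their earliest slot is position 6 + 1 = 7.

7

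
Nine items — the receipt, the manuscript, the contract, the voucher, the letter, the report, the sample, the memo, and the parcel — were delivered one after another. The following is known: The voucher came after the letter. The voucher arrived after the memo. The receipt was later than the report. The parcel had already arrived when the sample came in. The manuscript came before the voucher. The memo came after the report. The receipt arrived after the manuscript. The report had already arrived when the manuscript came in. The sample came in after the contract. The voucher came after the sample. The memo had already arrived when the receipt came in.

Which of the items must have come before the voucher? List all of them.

Directly stated before the voucher: the letter, the manuscript, the memo, and the sample.
The contract reaches the voucher via the contract → the sample → the voucher.
The parcel reaches the voucher via the parcel → the sample → the voucher.
The report reaches the voucher via the report → the memo → the voucher.
No chain forces the receipt ahead of the voucher.

the contract, the letter, the manuscript, the memo, the parcel, the report, the sample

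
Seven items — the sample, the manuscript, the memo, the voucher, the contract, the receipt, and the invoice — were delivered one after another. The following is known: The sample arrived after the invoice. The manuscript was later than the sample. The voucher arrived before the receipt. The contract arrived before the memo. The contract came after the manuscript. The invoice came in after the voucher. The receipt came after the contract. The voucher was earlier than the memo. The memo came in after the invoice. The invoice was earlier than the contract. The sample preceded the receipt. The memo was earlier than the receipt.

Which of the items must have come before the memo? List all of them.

the contract, the invoice, the manuscript, the sample, the voucher

Directly stated before the memo: the contract, the invoice, and the voucher.
The manuscript reaches the memo via the manuscript → the contract → the memo.
The sample reaches the memo via the sample → the manuscript → the contract → the memo.
No chain forces the receipt ahead of the memo.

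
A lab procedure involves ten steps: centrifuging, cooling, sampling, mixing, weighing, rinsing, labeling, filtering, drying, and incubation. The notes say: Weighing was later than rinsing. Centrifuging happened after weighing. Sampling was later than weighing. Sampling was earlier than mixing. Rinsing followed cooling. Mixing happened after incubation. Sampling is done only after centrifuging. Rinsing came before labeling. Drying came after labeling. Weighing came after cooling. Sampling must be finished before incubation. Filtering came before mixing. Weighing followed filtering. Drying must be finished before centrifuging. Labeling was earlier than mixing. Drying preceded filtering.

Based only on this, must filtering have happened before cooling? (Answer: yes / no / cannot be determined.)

Tracing the constraints gives cooling → rinsing → labeling → drying → filtering, so cooling must come before filtering.
That means filtering cannot be before cooling.

no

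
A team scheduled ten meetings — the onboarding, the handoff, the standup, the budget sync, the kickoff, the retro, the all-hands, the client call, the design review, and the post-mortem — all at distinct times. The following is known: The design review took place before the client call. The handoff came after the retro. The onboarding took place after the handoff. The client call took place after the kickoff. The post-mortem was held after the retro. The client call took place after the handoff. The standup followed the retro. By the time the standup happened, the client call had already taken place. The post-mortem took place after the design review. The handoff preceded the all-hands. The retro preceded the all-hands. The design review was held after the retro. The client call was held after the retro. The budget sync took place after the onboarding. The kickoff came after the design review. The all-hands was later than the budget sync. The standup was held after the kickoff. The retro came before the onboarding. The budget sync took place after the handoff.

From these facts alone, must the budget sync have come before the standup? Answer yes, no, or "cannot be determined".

cannot be determined

No chain of stated constraints runs from the budget sync to the standup, and none runs from the standup to the budget sync either.
So the relative order of the budget sync and the standup is not fixed by the given facts.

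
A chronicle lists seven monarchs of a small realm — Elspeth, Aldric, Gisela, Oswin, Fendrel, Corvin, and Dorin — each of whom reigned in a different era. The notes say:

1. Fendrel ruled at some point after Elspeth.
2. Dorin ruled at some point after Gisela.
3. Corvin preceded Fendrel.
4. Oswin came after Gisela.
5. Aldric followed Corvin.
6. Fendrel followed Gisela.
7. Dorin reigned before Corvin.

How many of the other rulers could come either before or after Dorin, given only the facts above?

Forced before Dorin: Gisela; forced after Dorin: Aldric, Corvin, and Fendrel.
That leaves Elspeth and Oswin with no forced order relative to Dorin — 2.

2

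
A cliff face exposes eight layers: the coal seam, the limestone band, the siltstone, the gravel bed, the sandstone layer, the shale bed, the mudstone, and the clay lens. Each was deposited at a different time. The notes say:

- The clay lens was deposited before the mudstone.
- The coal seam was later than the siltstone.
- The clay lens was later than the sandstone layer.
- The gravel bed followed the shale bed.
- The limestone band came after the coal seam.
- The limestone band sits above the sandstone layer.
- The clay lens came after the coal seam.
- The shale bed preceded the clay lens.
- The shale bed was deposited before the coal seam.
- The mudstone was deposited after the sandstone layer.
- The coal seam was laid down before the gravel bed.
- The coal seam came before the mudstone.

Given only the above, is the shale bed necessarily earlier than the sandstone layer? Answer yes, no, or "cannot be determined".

cannot be determined

No chain of stated constraints runs from the shale bed to the sandstone layer, and none runs from the sandstone layer to the shale bed either.
So the relative order of the shale bed and the sandstone layer is not fixed by the given facts.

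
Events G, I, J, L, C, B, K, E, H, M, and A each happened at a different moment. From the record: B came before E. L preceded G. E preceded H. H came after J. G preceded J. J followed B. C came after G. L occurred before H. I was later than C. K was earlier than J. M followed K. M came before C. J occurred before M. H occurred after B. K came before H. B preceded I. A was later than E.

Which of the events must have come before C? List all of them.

B, G, J, K, L, M

Directly stated before C: G and M.
B reaches C via B → J → M → C.
J reaches C via J → M → C.
K reaches C via K → M → C.
Likewise L reaches C by chaining the stated constraints.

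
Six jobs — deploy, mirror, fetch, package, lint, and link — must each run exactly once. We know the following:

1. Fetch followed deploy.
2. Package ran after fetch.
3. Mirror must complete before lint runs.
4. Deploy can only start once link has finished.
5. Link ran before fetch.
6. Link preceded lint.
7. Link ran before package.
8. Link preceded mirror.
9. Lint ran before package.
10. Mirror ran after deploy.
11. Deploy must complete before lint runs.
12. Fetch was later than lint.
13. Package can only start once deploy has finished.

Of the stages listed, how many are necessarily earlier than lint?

3

Directly stated before lint: deploy, link, and mirror.
That's deploy, link, and mirror — 3 in all.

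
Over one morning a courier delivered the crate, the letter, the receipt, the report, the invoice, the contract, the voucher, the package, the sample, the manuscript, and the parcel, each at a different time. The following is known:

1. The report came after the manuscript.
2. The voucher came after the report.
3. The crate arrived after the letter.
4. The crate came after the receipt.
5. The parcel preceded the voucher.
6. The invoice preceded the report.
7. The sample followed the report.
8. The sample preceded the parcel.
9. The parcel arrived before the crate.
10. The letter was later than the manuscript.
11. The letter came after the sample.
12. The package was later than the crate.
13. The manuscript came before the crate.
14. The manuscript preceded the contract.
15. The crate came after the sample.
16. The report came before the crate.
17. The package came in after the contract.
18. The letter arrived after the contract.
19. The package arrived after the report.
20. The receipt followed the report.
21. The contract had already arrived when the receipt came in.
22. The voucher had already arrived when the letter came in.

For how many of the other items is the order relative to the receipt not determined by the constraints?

Forced before the receipt: the contract, the invoice, the manuscript, and the report; forced after the receipt: the crate and the package.
That leaves the letter, the parcel, the sample, and the voucher with no forced order relative to the receipt — 4.

4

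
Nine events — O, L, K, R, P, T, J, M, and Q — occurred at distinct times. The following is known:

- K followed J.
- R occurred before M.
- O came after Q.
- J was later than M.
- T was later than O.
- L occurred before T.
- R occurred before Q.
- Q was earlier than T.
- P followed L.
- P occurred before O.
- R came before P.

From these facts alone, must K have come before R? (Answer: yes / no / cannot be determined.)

Tracing the constraints gives R → M → J → K, so R must come before K.
That means K cannot be before R.

no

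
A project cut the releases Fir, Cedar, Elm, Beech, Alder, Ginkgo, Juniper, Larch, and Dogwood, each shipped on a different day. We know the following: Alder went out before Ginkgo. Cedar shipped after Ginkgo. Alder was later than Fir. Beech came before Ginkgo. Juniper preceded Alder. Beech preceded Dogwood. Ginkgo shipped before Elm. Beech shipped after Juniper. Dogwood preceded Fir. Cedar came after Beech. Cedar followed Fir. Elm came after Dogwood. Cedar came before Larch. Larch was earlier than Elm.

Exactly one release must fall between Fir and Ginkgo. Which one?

Tracing the constraints gives Fir → Alder → Ginkgo, so Alder sits after Fir and before Ginkgo.
No other release is forced both after Fir and before Ginkgo.

Alder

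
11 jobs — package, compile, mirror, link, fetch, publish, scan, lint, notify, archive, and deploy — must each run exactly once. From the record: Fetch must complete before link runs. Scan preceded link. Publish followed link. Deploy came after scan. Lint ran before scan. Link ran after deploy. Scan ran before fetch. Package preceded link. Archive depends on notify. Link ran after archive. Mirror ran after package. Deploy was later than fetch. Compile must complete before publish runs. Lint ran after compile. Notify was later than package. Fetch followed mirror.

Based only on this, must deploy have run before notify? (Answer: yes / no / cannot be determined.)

No chain of stated constraints runs from deploy to notify, and none runs from notify to deploy either.
So the relative order of deploy and notify is not fixed by the given facts.

cannot be determined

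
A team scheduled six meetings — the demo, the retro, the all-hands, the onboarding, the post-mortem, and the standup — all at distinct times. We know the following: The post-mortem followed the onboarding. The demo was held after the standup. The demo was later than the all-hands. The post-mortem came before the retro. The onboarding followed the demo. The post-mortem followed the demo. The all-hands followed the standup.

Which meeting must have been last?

Every other meeting has a chain of constraints placing it before the retro, so the retro is last.

the retro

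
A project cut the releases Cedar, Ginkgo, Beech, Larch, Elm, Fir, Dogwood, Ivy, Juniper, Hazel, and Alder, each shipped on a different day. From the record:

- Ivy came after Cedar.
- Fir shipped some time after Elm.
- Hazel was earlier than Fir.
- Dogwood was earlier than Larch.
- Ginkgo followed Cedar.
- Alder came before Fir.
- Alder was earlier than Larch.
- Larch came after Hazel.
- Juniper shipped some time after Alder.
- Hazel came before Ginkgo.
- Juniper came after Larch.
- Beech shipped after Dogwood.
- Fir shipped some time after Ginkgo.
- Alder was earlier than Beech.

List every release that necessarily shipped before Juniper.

Alder, Dogwood, Hazel, Larch

Directly stated before Juniper: Alder and Larch.
Dogwood reaches Juniper via Dogwood → Larch → Juniper.
Hazel reaches Juniper via Hazel → Larch → Juniper.
No chain forces Ivy (or any of the others) ahead of Juniper.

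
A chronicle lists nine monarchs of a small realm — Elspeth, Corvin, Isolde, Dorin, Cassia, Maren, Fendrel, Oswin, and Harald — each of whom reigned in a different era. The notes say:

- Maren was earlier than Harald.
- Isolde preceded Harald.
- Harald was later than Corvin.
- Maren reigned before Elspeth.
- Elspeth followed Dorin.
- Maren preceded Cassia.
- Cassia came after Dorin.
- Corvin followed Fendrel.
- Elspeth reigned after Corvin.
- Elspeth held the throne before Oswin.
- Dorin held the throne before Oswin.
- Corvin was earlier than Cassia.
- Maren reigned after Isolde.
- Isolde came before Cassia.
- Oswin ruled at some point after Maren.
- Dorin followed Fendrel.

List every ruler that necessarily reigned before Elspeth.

Corvin, Dorin, Fendrel, Isolde, Maren

Directly stated before Elspeth: Corvin, Dorin, and Maren.
Fendrel reaches Elspeth via Fendrel → Dorin → Elspeth.
Isolde reaches Elspeth via Isolde → Maren → Elspeth.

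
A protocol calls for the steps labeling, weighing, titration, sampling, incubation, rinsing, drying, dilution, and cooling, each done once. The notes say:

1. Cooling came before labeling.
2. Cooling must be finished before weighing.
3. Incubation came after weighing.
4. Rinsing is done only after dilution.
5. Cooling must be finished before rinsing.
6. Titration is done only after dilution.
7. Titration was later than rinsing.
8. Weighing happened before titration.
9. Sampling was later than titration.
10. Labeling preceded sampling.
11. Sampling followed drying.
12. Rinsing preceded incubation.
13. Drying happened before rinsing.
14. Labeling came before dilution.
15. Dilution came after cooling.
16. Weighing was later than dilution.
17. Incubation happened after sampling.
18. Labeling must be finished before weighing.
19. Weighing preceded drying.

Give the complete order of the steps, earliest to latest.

The constraints fix every adjacent pair, so only one ordering works:
cooling → labeling → dilution → weighing → drying → rinsing → titration → sampling → incubation.

cooling, labeling, dilution, weighing, drying, rinsing, titration, sampling, incubation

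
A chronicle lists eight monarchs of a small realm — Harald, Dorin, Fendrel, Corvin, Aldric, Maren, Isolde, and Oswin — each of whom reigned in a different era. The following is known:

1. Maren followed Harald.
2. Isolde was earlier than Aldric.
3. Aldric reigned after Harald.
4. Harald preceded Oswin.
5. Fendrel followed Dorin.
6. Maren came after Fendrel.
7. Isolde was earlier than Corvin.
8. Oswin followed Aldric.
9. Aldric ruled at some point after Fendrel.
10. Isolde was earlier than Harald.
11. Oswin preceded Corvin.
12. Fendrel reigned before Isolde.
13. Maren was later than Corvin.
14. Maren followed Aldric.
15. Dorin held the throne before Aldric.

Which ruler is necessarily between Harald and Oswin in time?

Tracing the constraints gives Harald → Aldric → Oswin, so Aldric sits after Harald and before Oswin.
No other ruler is forced both after Harald and before Oswin.

Aldric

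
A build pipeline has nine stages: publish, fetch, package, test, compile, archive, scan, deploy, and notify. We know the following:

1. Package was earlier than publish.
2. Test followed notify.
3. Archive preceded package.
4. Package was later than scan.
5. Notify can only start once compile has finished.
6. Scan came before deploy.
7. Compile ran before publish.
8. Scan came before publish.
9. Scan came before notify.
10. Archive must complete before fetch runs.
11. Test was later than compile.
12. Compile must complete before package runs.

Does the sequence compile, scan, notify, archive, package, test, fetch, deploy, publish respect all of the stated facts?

Check each stated constraint against the proposed order — e.g. scan is ahead of publish; compile is ahead of publish. Every pair is in the required order; nothing is violated.

yes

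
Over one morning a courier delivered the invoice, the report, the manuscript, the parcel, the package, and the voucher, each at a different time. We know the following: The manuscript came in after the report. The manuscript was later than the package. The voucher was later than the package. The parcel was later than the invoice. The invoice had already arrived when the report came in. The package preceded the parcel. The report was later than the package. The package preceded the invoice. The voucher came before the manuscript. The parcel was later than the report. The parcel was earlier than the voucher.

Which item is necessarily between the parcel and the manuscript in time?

the voucher

Tracing the constraints gives the parcel → the voucher → the manuscript, so the voucher sits after the parcel and before the manuscript.
No other item is forced both after the parcel and before the manuscript.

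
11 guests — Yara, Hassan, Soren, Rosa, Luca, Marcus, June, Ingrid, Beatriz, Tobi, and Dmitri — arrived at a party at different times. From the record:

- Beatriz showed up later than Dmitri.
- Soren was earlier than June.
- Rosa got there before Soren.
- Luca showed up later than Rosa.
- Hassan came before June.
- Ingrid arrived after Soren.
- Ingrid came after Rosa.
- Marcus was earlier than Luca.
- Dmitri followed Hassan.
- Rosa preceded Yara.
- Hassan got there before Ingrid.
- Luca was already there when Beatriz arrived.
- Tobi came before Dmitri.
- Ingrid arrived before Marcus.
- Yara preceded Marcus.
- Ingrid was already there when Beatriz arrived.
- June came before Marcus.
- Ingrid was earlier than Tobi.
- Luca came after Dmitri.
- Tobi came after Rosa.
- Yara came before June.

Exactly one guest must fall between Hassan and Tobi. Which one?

Ingrid

Tracing the constraints gives Hassan → Ingrid → Tobi, so Ingrid sits after Hassan and before Tobi.
No other guest is forced both after Hassan and before Tobi.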